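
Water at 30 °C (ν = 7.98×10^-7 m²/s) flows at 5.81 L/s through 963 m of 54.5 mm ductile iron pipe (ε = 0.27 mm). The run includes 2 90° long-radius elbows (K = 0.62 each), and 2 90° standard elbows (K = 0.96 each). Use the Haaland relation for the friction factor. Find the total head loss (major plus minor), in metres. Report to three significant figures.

H_L ≈ 173 m

V = 4Q/(πD²) = 2.491 m/s; V²/2g = 0.3161 m
Re = 1.70×10^5, ε/D = 0.00495 → f = 0.03085 (Haaland)
Major: h_f = f(L/D)·V²/2g = 0.03085·17670·0.3161 = 172.3 m
Minor: ΣK = 3.16; h_m = ΣK·V²/2g = 0.9990 m
Total H_L = 172.3 + 0.9990 = 173.3 m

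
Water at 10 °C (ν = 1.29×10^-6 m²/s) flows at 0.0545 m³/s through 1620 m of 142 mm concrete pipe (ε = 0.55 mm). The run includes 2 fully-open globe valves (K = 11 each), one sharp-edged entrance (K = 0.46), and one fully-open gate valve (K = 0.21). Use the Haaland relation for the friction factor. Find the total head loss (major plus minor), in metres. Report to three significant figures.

H_L ≈ 210 m

V = 4Q/(πD²) = 3.441 m/s; V²/2g = 0.6036 m
Re = 3.79×10^5, ε/D = 0.00387 → f = 0.02848 (Haaland)
Major: h_f = f(L/D)·V²/2g = 0.02848·11408·0.6036 = 196.1 m
Minor: ΣK = 22.7; h_m = ΣK·V²/2g = 13.68 m
Total H_L = 196.1 + 13.68 = 209.8 m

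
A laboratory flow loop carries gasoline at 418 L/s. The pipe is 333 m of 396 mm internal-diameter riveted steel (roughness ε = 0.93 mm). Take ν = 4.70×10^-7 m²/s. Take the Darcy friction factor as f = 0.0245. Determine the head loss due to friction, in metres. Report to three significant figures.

V = 4Q/(πD²) = 4·0.418/(π·0.396²) = 3.394 m/s
h_f = f(L/D)V²/(2g) = 0.02450·(333/0.396)·3.394²/(2·9.81) = 12.10 m

h_f ≈ 12.1 m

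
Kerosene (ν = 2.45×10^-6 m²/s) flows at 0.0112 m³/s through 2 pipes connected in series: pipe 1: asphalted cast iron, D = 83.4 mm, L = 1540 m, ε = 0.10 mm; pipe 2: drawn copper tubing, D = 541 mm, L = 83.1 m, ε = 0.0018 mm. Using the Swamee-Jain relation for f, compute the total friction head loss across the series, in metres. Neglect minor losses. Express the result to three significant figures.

Pipe 1: V = 2.050 m/s, Re = 6.98×10^4, ε/D = 0.00120, f = 0.02381, h_1 = f(L/D)V²/2g = 94.19 m
Pipe 2: V = 0.04872 m/s, Re = 1.08×10^4, ε/D = 3.33×10^-6, f = 0.03036, h_2 = f(L/D)V²/2g = 5.643×10^-4 m
Series → Q common, losses add: H = Σh = 94.19 m

H ≈ 94.2 m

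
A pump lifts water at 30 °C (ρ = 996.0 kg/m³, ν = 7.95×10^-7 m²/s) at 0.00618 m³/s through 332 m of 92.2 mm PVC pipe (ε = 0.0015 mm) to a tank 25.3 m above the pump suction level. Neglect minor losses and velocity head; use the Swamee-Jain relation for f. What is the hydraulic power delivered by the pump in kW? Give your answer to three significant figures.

V = 4Q/(πD²) = 0.9256 m/s; Re = 1.07×10^5; ε/D = 1.63×10^-5; f = 0.01770
h_f = f(L/D)V²/2g = 2.784 m
Total head H = z + h_f = 25.3 + 2.784 = 28.08 m
P_hyd = ρgQH = 996.0·9.81·0.00618·28.08 = 1.696 kW

P_hyd ≈ 1.70 kW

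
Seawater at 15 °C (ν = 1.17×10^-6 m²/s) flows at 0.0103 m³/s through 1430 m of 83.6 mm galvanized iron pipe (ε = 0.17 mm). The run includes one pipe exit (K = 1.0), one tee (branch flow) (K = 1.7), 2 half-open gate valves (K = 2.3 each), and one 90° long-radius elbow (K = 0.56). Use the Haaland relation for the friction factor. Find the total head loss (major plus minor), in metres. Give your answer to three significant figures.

V = 4Q/(πD²) = 1.876 m/s; V²/2g = 0.1795 m
Re = 1.34×10^5, ε/D = 0.00203 → f = 0.02471 (Haaland)
Major: h_f = f(L/D)·V²/2g = 0.02471·17105·0.1795 = 75.84 m
Minor: ΣK = 7.86; h_m = ΣK·V²/2g = 1.411 m
Total H_L = 75.84 + 1.411 = 77.26 m

H_L ≈ 77.3 m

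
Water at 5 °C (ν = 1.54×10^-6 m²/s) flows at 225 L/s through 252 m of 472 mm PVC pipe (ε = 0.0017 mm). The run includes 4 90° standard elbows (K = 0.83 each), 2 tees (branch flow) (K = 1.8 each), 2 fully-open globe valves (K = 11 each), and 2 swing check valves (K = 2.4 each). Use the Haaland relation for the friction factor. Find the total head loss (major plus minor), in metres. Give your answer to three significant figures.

H_L ≈ 3.46 m

V = 4Q/(πD²) = 1.286 m/s; V²/2g = 0.08428 m
Re = 3.94×10^5, ε/D = 3.60×10^-6 → f = 0.01367 (Haaland)
Major: h_f = f(L/D)·V²/2g = 0.01367·533.9·0.08428 = 0.6151 m
Minor: ΣK = 33.7; h_m = ΣK·V²/2g = 2.842 m
Total H_L = 0.6151 + 2.842 = 3.457 m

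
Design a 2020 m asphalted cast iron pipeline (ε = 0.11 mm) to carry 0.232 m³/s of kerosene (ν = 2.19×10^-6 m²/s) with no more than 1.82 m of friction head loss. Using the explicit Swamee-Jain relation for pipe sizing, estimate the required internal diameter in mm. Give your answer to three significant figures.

Swamee-Jain (Type III): D = 0.66·[ε^1.25·(LQ²/(gh_f))^4.75 + ν·Q^9.4·(L/(gh_f))^5.2]^0.04
LQ²/(gh_f) = 6.090; L/(gh_f) = 113.1
Term 1 = ε^1.25·(…)^4.75 = 0.0601; Term 2 = ν·Q^9.4·(…)^5.2 = 0.113
D = 0.66·(0.0601 + 0.113)^0.04 = 0.6153 m = 615 mm
Check: V = 0.780 m/s, Re = 2.19×10^5, f = 0.01677, h_f = 1.71 m ≈ 1.82 m ✓

D ≈ 615 mm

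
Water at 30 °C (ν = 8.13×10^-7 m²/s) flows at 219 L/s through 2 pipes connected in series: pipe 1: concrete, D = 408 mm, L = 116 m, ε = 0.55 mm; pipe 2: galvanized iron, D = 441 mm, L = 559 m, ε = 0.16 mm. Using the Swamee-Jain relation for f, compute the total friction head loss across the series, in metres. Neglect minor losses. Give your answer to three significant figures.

H ≈ 3.06 m

Pipe 1: V = 1.675 m/s, Re = 8.41×10^5, ε/D = 0.00135, f = 0.02153, h_1 = f(L/D)V²/2g = 0.8753 m
Pipe 2: V = 1.434 m/s, Re = 7.78×10^5, ε/D = 3.63×10^-4, f = 0.01646, h_2 = f(L/D)V²/2g = 2.186 m
Series → Q common, losses add: H = Σh = 3.061 m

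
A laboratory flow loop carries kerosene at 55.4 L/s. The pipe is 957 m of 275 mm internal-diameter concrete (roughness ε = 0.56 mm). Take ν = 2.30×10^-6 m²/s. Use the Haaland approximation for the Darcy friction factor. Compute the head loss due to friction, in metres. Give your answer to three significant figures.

h_f ≈ 3.85 m

V = 4Q/(πD²) = 4·0.0554/(π·0.275²) = 0.9327 m/s
Re = VD/ν = 0.9327·0.275/2.30×10^-6 = 1.12×10^5 → turbulent
ε/D = 0.56/275 = 0.00204
Haaland: f = 0.02493
h_f = f(L/D)V²/(2g) = 0.02493·(957/0.275)·0.9327²/(2·9.81) = 3.847 m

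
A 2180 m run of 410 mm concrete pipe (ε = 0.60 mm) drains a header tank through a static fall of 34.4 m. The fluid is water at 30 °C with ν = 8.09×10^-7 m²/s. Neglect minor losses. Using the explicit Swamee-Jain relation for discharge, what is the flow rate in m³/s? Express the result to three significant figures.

Q ≈ 0.319 m³/s

Swamee-Jain (Type II): Q = -0.965·√(gD⁵h_f/L)·ln[ε/(3.7D) + √(3.17ν²L/(gD³h_f))]
√(gD⁵h_f/L) = √(9.81·0.410⁵·34.4/2180) = 0.04235
ε/(3.7D) = 3.96×10^-4; √(3.17ν²L/(gD³h_f)) = 1.39×10^-5
Q = -0.965·0.04235·ln(4.095×10^-4) = 0.3188 m³/s
Check: V = 2.41 m/s, Re = 1.22×10^6, f = 0.02185, h_f = 34.5 m ≈ 34.4 m ✓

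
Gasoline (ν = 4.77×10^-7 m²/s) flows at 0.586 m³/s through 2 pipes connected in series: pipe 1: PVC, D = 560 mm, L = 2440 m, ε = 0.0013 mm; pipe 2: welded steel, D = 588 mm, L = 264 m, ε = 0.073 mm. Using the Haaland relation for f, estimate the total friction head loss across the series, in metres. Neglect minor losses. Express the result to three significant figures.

Pipe 1: V = 2.379 m/s, Re = 2.79×10^6, ε/D = 2.32×10^-6, f = 0.009895, h_1 = f(L/D)V²/2g = 12.44 m
Pipe 2: V = 2.158 m/s, Re = 2.66×10^6, ε/D = 1.24×10^-4, f = 0.01300, h_2 = f(L/D)V²/2g = 1.385 m
Series → Q common, losses add: H = Σh = 13.82 m

H ≈ 13.8 m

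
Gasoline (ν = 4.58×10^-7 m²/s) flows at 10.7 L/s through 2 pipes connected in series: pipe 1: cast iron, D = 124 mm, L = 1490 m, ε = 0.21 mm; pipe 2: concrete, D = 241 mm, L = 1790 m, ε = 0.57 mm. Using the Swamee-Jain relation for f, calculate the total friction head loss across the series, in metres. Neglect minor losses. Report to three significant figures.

H ≈ 11.8 m

Pipe 1: V = 0.8860 m/s, Re = 2.40×10^5, ε/D = 0.00169, f = 0.02342, h_1 = f(L/D)V²/2g = 11.26 m
Pipe 2: V = 0.2346 m/s, Re = 1.23×10^5, ε/D = 0.00237, f = 0.02597, h_2 = f(L/D)V²/2g = 0.5409 m
Series → Q common, losses add: H = Σh = 11.80 m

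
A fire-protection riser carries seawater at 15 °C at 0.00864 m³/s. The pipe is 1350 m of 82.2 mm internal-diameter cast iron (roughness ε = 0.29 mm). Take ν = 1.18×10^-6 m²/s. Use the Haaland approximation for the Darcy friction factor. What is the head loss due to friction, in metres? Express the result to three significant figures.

V = 4Q/(πD²) = 4·0.00864/(π·0.0822²) = 1.628 m/s
Re = VD/ν = 1.628·0.0822/1.18×10^-6 = 1.13×10^5 → turbulent
ε/D = 0.29/82.2 = 0.00353
Haaland: f = 0.02839
h_f = f(L/D)V²/(2g) = 0.02839·(1350/0.0822)·1.628²/(2·9.81) = 62.99 m

h_f ≈ 63.0 m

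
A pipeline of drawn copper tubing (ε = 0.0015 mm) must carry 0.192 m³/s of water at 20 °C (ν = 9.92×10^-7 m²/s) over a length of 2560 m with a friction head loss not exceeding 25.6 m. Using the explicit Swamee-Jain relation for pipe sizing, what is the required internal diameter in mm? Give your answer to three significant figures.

Swamee-Jain (Type III): D = 0.66·[ε^1.25·(LQ²/(gh_f))^4.75 + ν·Q^9.4·(L/(gh_f))^5.2]^0.04
LQ²/(gh_f) = 0.3758; L/(gh_f) = 10.19
Term 1 = ε^1.25·(…)^4.75 = 5.02×10^-10; Term 2 = ν·Q^9.4·(…)^5.2 = 3.18×10^-8
D = 0.66·(5.02×10^-10 + 3.18×10^-8)^0.04 = 0.3311 m = 331 mm
Check: V = 2.23 m/s, Re = 7.44×10^5, f = 0.01230, h_f = 24.1 m ≈ 25.6 m ✓

D ≈ 331 mm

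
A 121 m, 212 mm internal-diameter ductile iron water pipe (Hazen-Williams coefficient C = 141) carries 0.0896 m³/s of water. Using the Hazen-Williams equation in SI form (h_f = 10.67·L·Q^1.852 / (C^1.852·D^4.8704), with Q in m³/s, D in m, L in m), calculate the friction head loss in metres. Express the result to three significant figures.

h_f ≈ 2.96 m

h_f = 10.67·121·0.0896^1.852 / (141^1.852·0.212^4.8704) = 2.960 m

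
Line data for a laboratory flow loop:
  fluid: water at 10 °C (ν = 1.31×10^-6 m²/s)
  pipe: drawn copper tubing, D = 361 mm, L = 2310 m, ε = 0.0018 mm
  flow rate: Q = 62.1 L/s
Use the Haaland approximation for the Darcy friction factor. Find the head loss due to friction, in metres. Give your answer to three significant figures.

V = 4Q/(πD²) = 4·0.0621/(π·0.361²) = 0.6067 m/s
Re = VD/ν = 0.6067·0.361/1.31×10^-6 = 1.67×10^5 → turbulent
ε/D = 0.0018/361 = 4.99×10^-6
Haaland: f = 0.01608
h_f = f(L/D)V²/(2g) = 0.01608·(2310/0.361)·0.6067²/(2·9.81) = 1.930 m

h_f ≈ 1.93 m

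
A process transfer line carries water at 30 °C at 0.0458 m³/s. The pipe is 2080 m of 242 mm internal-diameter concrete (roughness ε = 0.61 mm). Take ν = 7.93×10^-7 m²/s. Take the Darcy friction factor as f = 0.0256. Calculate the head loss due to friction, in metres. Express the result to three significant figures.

V = 4Q/(πD²) = 4·0.0458/(π·0.242²) = 0.9957 m/s
h_f = f(L/D)V²/(2g) = 0.02560·(2080/0.242)·0.9957²/(2·9.81) = 11.12 m

h_f ≈ 11.1 m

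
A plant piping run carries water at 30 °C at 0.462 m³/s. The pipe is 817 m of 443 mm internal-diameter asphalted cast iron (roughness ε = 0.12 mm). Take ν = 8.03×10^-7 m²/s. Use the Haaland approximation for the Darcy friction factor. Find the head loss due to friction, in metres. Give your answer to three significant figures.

V = 4Q/(πD²) = 4·0.462/(π·0.443²) = 2.997 m/s
Re = VD/ν = 2.997·0.443/8.03×10^-7 = 1.65×10^6 → turbulent
ε/D = 0.12/443 = 2.71×10^-4
Haaland: f = 0.01507
h_f = f(L/D)V²/(2g) = 0.01507·(817/0.443)·2.997²/(2·9.81) = 12.73 m

h_f ≈ 12.7 m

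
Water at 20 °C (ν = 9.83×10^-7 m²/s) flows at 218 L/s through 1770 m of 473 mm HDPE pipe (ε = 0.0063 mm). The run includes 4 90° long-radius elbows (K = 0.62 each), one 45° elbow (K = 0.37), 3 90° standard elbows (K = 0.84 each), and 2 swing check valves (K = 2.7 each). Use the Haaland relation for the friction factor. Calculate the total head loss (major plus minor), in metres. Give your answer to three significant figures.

V = 4Q/(πD²) = 1.241 m/s; V²/2g = 0.07845 m
Re = 5.97×10^5, ε/D = 1.33×10^-5 → f = 0.01283 (Haaland)
Major: h_f = f(L/D)·V²/2g = 0.01283·3742·0.07845 = 3.767 m
Minor: ΣK = 10.8; h_m = ΣK·V²/2g = 0.8449 m
Total H_L = 3.767 + 0.8449 = 4.612 m

H_L ≈ 4.61 m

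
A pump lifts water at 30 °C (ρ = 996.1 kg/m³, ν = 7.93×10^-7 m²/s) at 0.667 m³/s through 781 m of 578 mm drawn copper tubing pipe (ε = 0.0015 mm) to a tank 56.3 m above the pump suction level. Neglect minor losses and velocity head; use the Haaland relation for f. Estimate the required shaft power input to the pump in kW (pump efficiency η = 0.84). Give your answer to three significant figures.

V = 4Q/(πD²) = 2.542 m/s; Re = 1.85×10^6; ε/D = 2.60×10^-6; f = 0.01054
h_f = f(L/D)V²/2g = 4.689 m
Total head H = z + h_f = 56.3 + 4.689 = 60.99 m
P_hyd = ρgQH = 996.1·9.81·0.667·60.99 = 397.5 kW
P_shaft = P_hyd/η = 397.5/0.84 = 473.2 kW

P_shaft ≈ 473 kW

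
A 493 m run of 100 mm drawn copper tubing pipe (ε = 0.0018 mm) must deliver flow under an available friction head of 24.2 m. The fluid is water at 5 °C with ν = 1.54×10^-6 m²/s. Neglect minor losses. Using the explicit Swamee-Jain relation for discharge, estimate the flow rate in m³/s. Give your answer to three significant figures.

Q ≈ 0.0190 m³/s

Swamee-Jain (Type II): Q = -0.965·√(gD⁵h_f/L)·ln[ε/(3.7D) + √(3.17ν²L/(gD³h_f))]
√(gD⁵h_f/L) = √(9.81·0.100⁵·24.2/493) = 0.002194
ε/(3.7D) = 4.86×10^-6; √(3.17ν²L/(gD³h_f)) = 1.25×10^-4
Q = -0.965·0.002194·ln(1.298×10^-4) = 0.01895 m³/s
Check: V = 2.41 m/s, Re = 1.57×10^5, f = 0.01644, h_f = 24.1 m ≈ 24.2 m ✓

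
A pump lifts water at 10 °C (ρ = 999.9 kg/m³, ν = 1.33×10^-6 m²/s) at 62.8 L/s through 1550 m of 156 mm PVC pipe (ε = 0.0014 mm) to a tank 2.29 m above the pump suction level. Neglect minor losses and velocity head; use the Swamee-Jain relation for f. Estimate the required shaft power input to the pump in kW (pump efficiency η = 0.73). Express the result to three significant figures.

P_shaft ≈ 65.8 kW

V = 4Q/(πD²) = 3.286 m/s; Re = 3.85×10^5; ε/D = 8.97×10^-6; f = 0.01385
h_f = f(L/D)V²/2g = 75.69 m
Total head H = z + h_f = 2.29 + 75.69 = 77.98 m
P_hyd = ρgQH = 999.9·9.81·0.0628·77.98 = 48.04 kW
P_shaft = P_hyd/η = 48.04/0.73 = 65.81 kW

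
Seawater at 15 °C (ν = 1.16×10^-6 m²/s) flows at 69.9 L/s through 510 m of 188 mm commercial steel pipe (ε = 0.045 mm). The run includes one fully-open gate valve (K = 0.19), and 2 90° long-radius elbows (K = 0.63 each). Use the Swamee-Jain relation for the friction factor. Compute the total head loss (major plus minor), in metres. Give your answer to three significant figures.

V = 4Q/(πD²) = 2.518 m/s; V²/2g = 0.3232 m
Re = 4.08×10^5, ε/D = 2.39×10^-4 → f = 0.01614 (Swamee-Jain)
Major: h_f = f(L/D)·V²/2g = 0.01614·2713·0.3232 = 14.15 m
Minor: ΣK = 1.45; h_m = ΣK·V²/2g = 0.4686 m
Total H_L = 14.15 + 0.4686 = 14.62 m

H_L ≈ 14.6 m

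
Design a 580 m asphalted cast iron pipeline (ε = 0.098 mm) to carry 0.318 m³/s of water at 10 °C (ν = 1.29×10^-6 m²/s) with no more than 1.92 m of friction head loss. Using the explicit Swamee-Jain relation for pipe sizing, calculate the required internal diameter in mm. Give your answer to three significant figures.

Swamee-Jain (Type III): D = 0.66·[ε^1.25·(LQ²/(gh_f))^4.75 + ν·Q^9.4·(L/(gh_f))^5.2]^0.04
LQ²/(gh_f) = 3.114; L/(gh_f) = 30.79
Term 1 = ε^1.25·(…)^4.75 = 0.00215; Term 2 = ν·Q^9.4·(…)^5.2 = 0.00149
D = 0.66·(0.00215 + 0.00149)^0.04 = 0.5272 m = 527 mm
Check: V = 1.46 m/s, Re = 5.95×10^5, f = 0.01515, h_f = 1.80 m ≈ 1.92 m ✓

D ≈ 527 mm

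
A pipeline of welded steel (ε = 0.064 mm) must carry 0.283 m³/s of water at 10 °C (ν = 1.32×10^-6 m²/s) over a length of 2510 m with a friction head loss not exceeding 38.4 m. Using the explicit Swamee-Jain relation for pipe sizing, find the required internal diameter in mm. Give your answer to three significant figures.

D ≈ 368 mm

Swamee-Jain (Type III): D = 0.66·[ε^1.25·(LQ²/(gh_f))^4.75 + ν·Q^9.4·(L/(gh_f))^5.2]^0.04
LQ²/(gh_f) = 0.5336; L/(gh_f) = 6.663
Term 1 = ε^1.25·(…)^4.75 = 2.90×10^-7; Term 2 = ν·Q^9.4·(…)^5.2 = 1.78×10^-7
D = 0.66·(2.90×10^-7 + 1.78×10^-7)^0.04 = 0.3684 m = 368 mm
Check: V = 2.65 m/s, Re = 7.41×10^5, f = 0.01477, h_f = 36.1 m ≈ 38.4 m ✓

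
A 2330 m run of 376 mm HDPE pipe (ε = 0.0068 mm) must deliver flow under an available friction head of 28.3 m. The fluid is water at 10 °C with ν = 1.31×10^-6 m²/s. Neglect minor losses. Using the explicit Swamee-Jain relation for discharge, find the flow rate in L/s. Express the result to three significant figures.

Swamee-Jain (Type II): Q = -0.965·√(gD⁵h_f/L)·ln[ε/(3.7D) + √(3.17ν²L/(gD³h_f))]
√(gD⁵h_f/L) = √(9.81·0.376⁵·28.3/2330) = 0.02992
ε/(3.7D) = 4.89×10^-6; √(3.17ν²L/(gD³h_f)) = 2.93×10^-5
Q = -0.965·0.02992·ln(3.419×10^-5) = 0.2970 m³/s
Check: V = 2.67 m/s, Re = 7.68×10^5, f = 0.01251, h_f = 28.3 m ≈ 28.3 m ✓

Q ≈ 297 L/s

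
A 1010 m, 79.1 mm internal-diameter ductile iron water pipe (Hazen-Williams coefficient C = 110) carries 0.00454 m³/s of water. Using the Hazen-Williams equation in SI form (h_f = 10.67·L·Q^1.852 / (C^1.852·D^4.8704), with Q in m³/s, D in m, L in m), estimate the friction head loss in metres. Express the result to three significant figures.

h_f = 10.67·1010·0.00454^1.852 / (110^1.852·0.0791^4.8704) = 19.01 m

h_f ≈ 19.0 m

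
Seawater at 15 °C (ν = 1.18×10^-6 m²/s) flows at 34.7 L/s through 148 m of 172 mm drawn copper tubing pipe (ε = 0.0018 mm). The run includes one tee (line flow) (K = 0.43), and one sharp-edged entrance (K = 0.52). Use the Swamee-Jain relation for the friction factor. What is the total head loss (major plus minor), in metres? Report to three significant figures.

V = 4Q/(πD²) = 1.493 m/s; V²/2g = 0.1137 m
Re = 2.18×10^5, ε/D = 1.05×10^-5 → f = 0.01538 (Swamee-Jain)
Major: h_f = f(L/D)·V²/2g = 0.01538·860.5·0.1137 = 1.504 m
Minor: ΣK = 0.950; h_m = ΣK·V²/2g = 0.1080 m
Total H_L = 1.504 + 0.1080 = 1.612 m

H_L ≈ 1.61 m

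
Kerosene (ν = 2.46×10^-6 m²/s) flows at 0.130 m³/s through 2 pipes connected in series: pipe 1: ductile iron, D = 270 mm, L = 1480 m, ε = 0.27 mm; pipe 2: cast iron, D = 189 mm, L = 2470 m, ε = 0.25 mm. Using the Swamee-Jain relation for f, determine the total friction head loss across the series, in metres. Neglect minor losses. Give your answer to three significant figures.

Pipe 1: V = 2.271 m/s, Re = 2.49×10^5, ε/D = 0.00100, f = 0.02093, h_1 = f(L/D)V²/2g = 30.15 m
Pipe 2: V = 4.634 m/s, Re = 3.56×10^5, ε/D = 0.00132, f = 0.02186, h_2 = f(L/D)V²/2g = 312.7 m
Series → Q common, losses add: H = Σh = 342.8 m

H ≈ 343 m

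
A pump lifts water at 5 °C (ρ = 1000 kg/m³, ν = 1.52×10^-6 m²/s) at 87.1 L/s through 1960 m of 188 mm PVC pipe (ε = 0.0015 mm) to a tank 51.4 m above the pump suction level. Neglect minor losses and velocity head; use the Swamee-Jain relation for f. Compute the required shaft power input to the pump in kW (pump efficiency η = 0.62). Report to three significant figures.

P_shaft ≈ 170 kW

V = 4Q/(πD²) = 3.138 m/s; Re = 3.88×10^5; ε/D = 7.98×10^-6; f = 0.01381
h_f = f(L/D)V²/2g = 72.27 m
Total head H = z + h_f = 51.4 + 72.27 = 123.7 m
P_hyd = ρgQH = 1000·9.81·0.0871·123.7 = 105.7 kW
P_shaft = P_hyd/η = 105.7/0.62 = 170.4 kW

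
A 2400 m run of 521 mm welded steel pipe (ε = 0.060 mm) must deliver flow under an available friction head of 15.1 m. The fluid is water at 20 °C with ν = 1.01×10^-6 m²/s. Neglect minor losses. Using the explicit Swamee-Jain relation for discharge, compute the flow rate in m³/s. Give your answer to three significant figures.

Q ≈ 0.465 m³/s

Swamee-Jain (Type II): Q = -0.965·√(gD⁵h_f/L)·ln[ε/(3.7D) + √(3.17ν²L/(gD³h_f))]
√(gD⁵h_f/L) = √(9.81·0.521⁵·15.1/2400) = 0.04868
ε/(3.7D) = 3.11×10^-5; √(3.17ν²L/(gD³h_f)) = 1.92×10^-5
Q = -0.965·0.04868·ln(5.037×10^-5) = 0.4648 m³/s
Check: V = 2.18 m/s, Re = 1.12×10^6, f = 0.01361, h_f = 15.2 m ≈ 15.1 m ✓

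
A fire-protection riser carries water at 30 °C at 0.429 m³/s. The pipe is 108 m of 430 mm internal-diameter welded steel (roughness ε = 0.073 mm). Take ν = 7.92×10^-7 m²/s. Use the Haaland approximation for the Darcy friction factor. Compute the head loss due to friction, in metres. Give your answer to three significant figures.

V = 4Q/(πD²) = 4·0.429/(π·0.430²) = 2.954 m/s
Re = VD/ν = 2.954·0.430/7.92×10^-7 = 1.60×10^6 → turbulent
ε/D = 0.073/430 = 1.70×10^-4
Haaland: f = 0.01393
h_f = f(L/D)V²/(2g) = 0.01393·(108/0.430)·2.954²/(2·9.81) = 1.556 m

h_f ≈ 1.56 m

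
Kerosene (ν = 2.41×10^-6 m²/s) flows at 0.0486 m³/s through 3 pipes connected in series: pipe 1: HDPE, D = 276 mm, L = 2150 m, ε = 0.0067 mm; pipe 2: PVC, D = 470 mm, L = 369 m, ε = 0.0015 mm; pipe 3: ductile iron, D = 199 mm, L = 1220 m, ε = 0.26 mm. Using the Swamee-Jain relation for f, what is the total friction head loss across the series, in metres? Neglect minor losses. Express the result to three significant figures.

H ≈ 22.3 m

Pipe 1: V = 0.8123 m/s, Re = 9.30×10^4, ε/D = 2.43×10^-5, f = 0.01828, h_1 = f(L/D)V²/2g = 4.789 m
Pipe 2: V = 0.2801 m/s, Re = 5.46×10^4, ε/D = 3.19×10^-6, f = 0.02037, h_2 = f(L/D)V²/2g = 0.06395 m
Pipe 3: V = 1.563 m/s, Re = 1.29×10^5, ε/D = 0.00131, f = 0.02291, h_3 = f(L/D)V²/2g = 17.48 m
Series → Q common, losses add: H = Σh = 22.33 m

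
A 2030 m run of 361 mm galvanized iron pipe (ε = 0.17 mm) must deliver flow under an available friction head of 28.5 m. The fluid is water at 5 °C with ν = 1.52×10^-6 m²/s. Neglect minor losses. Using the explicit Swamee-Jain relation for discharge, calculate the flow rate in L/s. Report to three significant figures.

Swamee-Jain (Type II): Q = -0.965·√(gD⁵h_f/L)·ln[ε/(3.7D) + √(3.17ν²L/(gD³h_f))]
√(gD⁵h_f/L) = √(9.81·0.361⁵·28.5/2030) = 0.02906
ε/(3.7D) = 1.27×10^-4; √(3.17ν²L/(gD³h_f)) = 3.36×10^-5
Q = -0.965·0.02906·ln(1.609×10^-4) = 0.2449 m³/s
Check: V = 2.39 m/s, Re = 5.68×10^5, f = 0.01748, h_f = 28.7 m ≈ 28.5 m ✓

Q ≈ 245 L/s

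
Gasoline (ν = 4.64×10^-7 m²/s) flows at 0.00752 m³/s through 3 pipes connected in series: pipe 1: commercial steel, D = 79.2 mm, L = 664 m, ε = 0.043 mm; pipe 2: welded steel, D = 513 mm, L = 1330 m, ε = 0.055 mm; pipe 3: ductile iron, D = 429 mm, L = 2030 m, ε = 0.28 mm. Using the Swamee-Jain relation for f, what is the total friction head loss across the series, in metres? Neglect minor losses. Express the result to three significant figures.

Pipe 1: V = 1.526 m/s, Re = 2.61×10^5, ε/D = 5.43×10^-4, f = 0.01876, h_1 = f(L/D)V²/2g = 18.67 m
Pipe 2: V = 0.03638 m/s, Re = 4.02×10^4, ε/D = 1.07×10^-4, f = 0.02220, h_2 = f(L/D)V²/2g = 0.003883 m
Pipe 3: V = 0.05203 m/s, Re = 4.81×10^4, ε/D = 6.53×10^-4, f = 0.02326, h_3 = f(L/D)V²/2g = 0.01519 m
Series → Q common, losses add: H = Σh = 18.69 m

H ≈ 18.7 m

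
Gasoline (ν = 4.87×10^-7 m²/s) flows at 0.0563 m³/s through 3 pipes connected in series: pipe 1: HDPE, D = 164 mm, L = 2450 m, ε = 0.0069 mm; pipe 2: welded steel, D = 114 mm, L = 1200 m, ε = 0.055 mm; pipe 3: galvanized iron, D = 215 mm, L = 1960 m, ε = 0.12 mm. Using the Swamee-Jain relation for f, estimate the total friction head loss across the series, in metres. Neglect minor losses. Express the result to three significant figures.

H ≈ 367 m

Pipe 1: V = 2.665 m/s, Re = 8.98×10^5, ε/D = 4.21×10^-5, f = 0.01270, h_1 = f(L/D)V²/2g = 68.68 m
Pipe 2: V = 5.516 m/s, Re = 1.29×10^6, ε/D = 4.82×10^-4, f = 0.01706, h_2 = f(L/D)V²/2g = 278.5 m
Pipe 3: V = 1.551 m/s, Re = 6.85×10^5, ε/D = 5.58×10^-4, f = 0.01790, h_3 = f(L/D)V²/2g = 20.00 m
Series → Q common, losses add: H = Σh = 367.1 m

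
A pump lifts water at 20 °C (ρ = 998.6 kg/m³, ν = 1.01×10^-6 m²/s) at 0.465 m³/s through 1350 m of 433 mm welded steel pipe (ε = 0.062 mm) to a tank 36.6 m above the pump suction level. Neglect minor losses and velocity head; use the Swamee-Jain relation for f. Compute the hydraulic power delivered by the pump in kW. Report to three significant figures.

P_hyd ≈ 267 kW

V = 4Q/(πD²) = 3.158 m/s; Re = 1.35×10^6; ε/D = 1.43×10^-4; f = 0.01383
h_f = f(L/D)V²/2g = 21.92 m
Total head H = z + h_f = 36.6 + 21.92 = 58.52 m
P_hyd = ρgQH = 998.6·9.81·0.465·58.52 = 266.6 kW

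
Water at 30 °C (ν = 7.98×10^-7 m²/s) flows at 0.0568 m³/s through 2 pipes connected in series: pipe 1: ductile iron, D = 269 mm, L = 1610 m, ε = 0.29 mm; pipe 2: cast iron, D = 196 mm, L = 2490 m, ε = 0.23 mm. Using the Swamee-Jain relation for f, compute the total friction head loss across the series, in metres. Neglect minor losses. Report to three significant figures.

Pipe 1: V = 0.9994 m/s, Re = 3.37×10^5, ε/D = 0.00108, f = 0.02097, h_1 = f(L/D)V²/2g = 6.388 m
Pipe 2: V = 1.883 m/s, Re = 4.62×10^5, ε/D = 0.00117, f = 0.02112, h_2 = f(L/D)V²/2g = 48.47 m
Series → Q common, losses add: H = Σh = 54.86 m

H ≈ 54.9 m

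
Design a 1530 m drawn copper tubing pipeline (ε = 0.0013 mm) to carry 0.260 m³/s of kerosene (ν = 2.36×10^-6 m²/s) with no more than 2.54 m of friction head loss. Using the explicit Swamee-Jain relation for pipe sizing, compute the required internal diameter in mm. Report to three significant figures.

Swamee-Jain (Type III): D = 0.66·[ε^1.25·(LQ²/(gh_f))^4.75 + ν·Q^9.4·(L/(gh_f))^5.2]^0.04
LQ²/(gh_f) = 4.151; L/(gh_f) = 61.40
Term 1 = ε^1.25·(…)^4.75 = 3.79×10^-5; Term 2 = ν·Q^9.4·(…)^5.2 = 0.0149
D = 0.66·(3.79×10^-5 + 0.0149)^0.04 = 0.5578 m = 558 mm
Check: V = 1.06 m/s, Re = 2.51×10^5, f = 0.01489, h_f = 2.36 m ≈ 2.54 m ✓

D ≈ 558 mm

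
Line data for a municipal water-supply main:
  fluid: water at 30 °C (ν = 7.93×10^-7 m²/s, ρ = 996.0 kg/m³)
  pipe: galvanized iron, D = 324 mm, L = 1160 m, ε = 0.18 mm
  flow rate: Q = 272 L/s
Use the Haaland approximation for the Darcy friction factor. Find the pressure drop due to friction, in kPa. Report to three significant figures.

Δp ≈ 338 kPa

V = 4Q/(πD²) = 4·0.272/(π·0.324²) = 3.299 m/s
Re = VD/ν = 3.299·0.324/7.93×10^-7 = 1.35×10^6 → turbulent
ε/D = 0.18/324 = 5.56×10^-4
Haaland: f = 0.01744
h_f = f(L/D)V²/(2g) = 0.01744·(1160/0.324)·3.299²/(2·9.81) = 34.64 m
Δp = ρg·h_f = 996.0·9.81·34.64 = 338.4 kPa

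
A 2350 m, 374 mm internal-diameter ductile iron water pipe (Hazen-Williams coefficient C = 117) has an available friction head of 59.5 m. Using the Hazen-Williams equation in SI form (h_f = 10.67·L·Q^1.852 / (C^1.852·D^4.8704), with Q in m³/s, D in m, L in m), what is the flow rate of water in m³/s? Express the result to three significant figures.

Q ≈ 0.337 m³/s

Rearranging: Q = [h_f·C^1.852·D^4.8704 / (10.67·L)]^(1/1.852)
Q = [59.5·117^1.852·0.374^4.8704 / (10.67·2350)]^0.540 = 0.3370 m³/s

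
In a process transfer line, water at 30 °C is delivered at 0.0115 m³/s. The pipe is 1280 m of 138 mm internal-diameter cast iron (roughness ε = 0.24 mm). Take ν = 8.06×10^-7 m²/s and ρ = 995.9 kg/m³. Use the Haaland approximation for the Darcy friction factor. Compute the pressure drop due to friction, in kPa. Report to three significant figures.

V = 4Q/(πD²) = 4·0.0115/(π·0.138²) = 0.7689 m/s
Re = VD/ν = 0.7689·0.138/8.06×10^-7 = 1.32×10^5 → turbulent
ε/D = 0.24/138 = 0.00174
Haaland: f = 0.02390
h_f = f(L/D)V²/(2g) = 0.02390·(1280/0.138)·0.7689²/(2·9.81) = 6.678 m
Δp = ρg·h_f = 995.9·9.81·6.678 = 65.24 kPa

Δp ≈ 65.2 kPa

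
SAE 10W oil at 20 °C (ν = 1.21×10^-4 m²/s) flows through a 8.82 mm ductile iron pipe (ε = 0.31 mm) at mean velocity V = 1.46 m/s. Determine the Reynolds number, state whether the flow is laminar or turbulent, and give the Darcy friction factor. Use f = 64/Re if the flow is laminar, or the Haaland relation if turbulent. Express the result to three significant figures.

Re = VD/ν = 1.460·0.00882/1.21×10^-4 = 106
Re < 2300 → laminar → f = 64/Re = 0.6014

Re ≈ 106; laminar; f = 64/Re ≈ 0.601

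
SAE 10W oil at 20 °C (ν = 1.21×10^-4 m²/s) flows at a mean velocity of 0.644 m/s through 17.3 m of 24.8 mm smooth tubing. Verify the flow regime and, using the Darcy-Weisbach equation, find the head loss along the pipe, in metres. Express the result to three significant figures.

Re = VD/ν = 0.644·0.02480/1.21×10^-4 = 132 → laminar (Re < 2300)
f = 64/Re = 0.4849
h_f = f(L/D)V²/(2g) = 0.4849·(17.3/0.02480)·0.644²/(2·9.81) = 7.150 m

h_f ≈ 7.15 m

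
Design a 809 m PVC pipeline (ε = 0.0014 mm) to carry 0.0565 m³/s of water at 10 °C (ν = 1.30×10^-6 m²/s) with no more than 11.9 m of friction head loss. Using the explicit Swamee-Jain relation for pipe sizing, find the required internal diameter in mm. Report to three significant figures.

Swamee-Jain (Type III): D = 0.66·[ε^1.25·(LQ²/(gh_f))^4.75 + ν·Q^9.4·(L/(gh_f))^5.2]^0.04
LQ²/(gh_f) = 0.02212; L/(gh_f) = 6.930
Term 1 = ε^1.25·(…)^4.75 = 6.62×10^-16; Term 2 = ν·Q^9.4·(…)^5.2 = 5.69×10^-14
D = 0.66·(6.62×10^-16 + 5.69×10^-14)^0.04 = 0.1950 m = 195 mm
Check: V = 1.89 m/s, Re = 2.84×10^5, f = 0.01461, h_f = 11.1 m ≈ 11.9 m ✓

D ≈ 195 mm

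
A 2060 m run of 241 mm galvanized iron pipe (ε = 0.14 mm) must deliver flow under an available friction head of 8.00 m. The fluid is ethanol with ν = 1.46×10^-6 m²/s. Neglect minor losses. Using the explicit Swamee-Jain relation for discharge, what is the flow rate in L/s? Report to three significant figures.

Swamee-Jain (Type II): Q = -0.965·√(gD⁵h_f/L)·ln[ε/(3.7D) + √(3.17ν²L/(gD³h_f))]
√(gD⁵h_f/L) = √(9.81·0.241⁵·8.00/2060) = 0.005565
ε/(3.7D) = 1.57×10^-4; √(3.17ν²L/(gD³h_f)) = 1.13×10^-4
Q = -0.965·0.005565·ln(2.696×10^-4) = 0.04414 m³/s
Check: V = 0.968 m/s, Re = 1.60×10^5, f = 0.01974, h_f = 8.05 m ≈ 8.00 m ✓

Q ≈ 44.1 L/s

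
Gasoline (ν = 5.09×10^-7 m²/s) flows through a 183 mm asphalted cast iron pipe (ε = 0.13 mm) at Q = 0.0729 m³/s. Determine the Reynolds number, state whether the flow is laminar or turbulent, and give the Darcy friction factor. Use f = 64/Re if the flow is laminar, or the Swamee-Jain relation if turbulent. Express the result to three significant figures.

V = 4Q/(πD²) = 2.772 m/s
Re = VD/ν = 2.772·0.183/5.09×10^-7 = 9.96×10^5
Re > 4000 → turbulent; ε/D = 7.10×10^-4
Swamee-Jain: f = 0.01858

Re ≈ 9.96×10^5; turbulent; f ≈ 0.0186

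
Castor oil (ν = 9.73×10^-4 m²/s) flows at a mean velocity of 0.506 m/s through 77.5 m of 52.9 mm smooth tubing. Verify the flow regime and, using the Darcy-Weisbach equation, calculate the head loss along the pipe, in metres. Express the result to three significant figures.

Re = VD/ν = 0.506·0.05290/9.73×10^-4 = 27.5 → laminar (Re < 2300)
f = 64/Re = 2.326
h_f = f(L/D)V²/(2g) = 2.326·(77.5/0.05290)·0.506²/(2·9.81) = 44.48 m

h_f ≈ 44.5 m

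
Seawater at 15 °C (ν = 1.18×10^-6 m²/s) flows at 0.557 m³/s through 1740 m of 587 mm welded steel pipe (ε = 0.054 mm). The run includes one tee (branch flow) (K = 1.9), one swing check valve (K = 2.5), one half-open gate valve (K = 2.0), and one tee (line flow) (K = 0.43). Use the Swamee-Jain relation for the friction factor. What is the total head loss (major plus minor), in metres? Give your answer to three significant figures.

V = 4Q/(πD²) = 2.058 m/s; V²/2g = 0.2159 m
Re = 1.02×10^6, ε/D = 9.20×10^-5 → f = 0.01336 (Swamee-Jain)
Major: h_f = f(L/D)·V²/2g = 0.01336·2964·0.2159 = 8.551 m
Minor: ΣK = 6.83; h_m = ΣK·V²/2g = 1.475 m
Total H_L = 8.551 + 1.475 = 10.03 m

H_L ≈ 10.0 m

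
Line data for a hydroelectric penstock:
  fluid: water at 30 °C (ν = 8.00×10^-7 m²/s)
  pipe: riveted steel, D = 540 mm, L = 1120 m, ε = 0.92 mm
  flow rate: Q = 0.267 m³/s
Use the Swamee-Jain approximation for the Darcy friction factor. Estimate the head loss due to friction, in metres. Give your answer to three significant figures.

V = 4Q/(πD²) = 4·0.267/(π·0.540²) = 1.166 m/s
Re = VD/ν = 1.166·0.540/8.00×10^-7 = 7.87×10^5 → turbulent
ε/D = 0.92/540 = 0.00170
Swamee-Jain: f = 0.02281
h_f = f(L/D)V²/(2g) = 0.02281·(1120/0.540)·1.166²/(2·9.81) = 3.277 m

h_f ≈ 3.28 m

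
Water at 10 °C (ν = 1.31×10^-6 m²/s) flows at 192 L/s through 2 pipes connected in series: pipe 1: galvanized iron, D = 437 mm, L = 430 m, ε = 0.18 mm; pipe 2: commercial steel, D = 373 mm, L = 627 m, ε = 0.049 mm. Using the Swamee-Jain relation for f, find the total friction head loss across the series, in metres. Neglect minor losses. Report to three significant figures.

H ≈ 5.35 m

Pipe 1: V = 1.280 m/s, Re = 4.27×10^5, ε/D = 4.12×10^-4, f = 0.01736, h_1 = f(L/D)V²/2g = 1.427 m
Pipe 2: V = 1.757 m/s, Re = 5.00×10^5, ε/D = 1.31×10^-4, f = 0.01482, h_2 = f(L/D)V²/2g = 3.920 m
Series → Q common, losses add: H = Σh = 5.347 m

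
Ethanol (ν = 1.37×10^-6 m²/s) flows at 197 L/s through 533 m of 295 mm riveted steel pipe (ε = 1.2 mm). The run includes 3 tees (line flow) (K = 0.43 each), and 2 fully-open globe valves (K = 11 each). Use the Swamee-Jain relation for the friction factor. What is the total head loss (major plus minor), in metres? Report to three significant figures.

V = 4Q/(πD²) = 2.882 m/s; V²/2g = 0.4234 m
Re = 6.21×10^5, ε/D = 0.00407 → f = 0.02882 (Swamee-Jain)
Major: h_f = f(L/D)·V²/2g = 0.02882·1807·0.4234 = 22.05 m
Minor: ΣK = 23.3; h_m = ΣK·V²/2g = 9.861 m
Total H_L = 22.05 + 9.861 = 31.91 m

H_L ≈ 31.9 m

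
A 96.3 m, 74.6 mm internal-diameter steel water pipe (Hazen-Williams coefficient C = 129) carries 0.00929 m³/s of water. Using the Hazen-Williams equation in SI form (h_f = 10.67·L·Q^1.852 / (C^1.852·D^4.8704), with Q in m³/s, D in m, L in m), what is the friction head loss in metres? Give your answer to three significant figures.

h_f ≈ 6.76 m

h_f = 10.67·96.3·0.00929^1.852 / (129^1.852·0.0746^4.8704) = 6.760 m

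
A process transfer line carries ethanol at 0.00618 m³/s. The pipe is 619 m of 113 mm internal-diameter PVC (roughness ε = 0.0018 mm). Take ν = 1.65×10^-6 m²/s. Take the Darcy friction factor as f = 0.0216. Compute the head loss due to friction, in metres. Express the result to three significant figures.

h_f ≈ 2.29 m

V = 4Q/(πD²) = 4·0.00618/(π·0.113²) = 0.6162 m/s
h_f = f(L/D)V²/(2g) = 0.02160·(619/0.113)·0.6162²/(2·9.81) = 2.290 m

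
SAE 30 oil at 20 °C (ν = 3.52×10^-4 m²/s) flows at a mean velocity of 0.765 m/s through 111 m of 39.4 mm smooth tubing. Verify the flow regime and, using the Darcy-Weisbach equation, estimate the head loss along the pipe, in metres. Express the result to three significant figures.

Re = VD/ν = 0.765·0.03940/3.52×10^-4 = 85.6 → laminar (Re < 2300)
f = 64/Re = 0.7474
h_f = f(L/D)V²/(2g) = 0.7474·(111/0.03940)·0.765²/(2·9.81) = 62.81 m

h_f ≈ 62.8 m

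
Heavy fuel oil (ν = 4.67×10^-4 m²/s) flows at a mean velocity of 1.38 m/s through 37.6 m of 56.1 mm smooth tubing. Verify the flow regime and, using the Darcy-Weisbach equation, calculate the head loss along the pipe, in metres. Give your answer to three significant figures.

Re = VD/ν = 1.38·0.05610/4.67×10^-4 = 166 → laminar (Re < 2300)
f = 64/Re = 0.3861
h_f = f(L/D)V²/(2g) = 0.3861·(37.6/0.05610)·1.38²/(2·9.81) = 25.12 m

h_f ≈ 25.1 m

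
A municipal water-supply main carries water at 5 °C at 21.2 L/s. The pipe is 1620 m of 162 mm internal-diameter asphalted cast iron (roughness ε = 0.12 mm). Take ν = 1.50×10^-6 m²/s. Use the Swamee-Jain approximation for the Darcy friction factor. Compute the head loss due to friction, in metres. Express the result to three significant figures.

V = 4Q/(πD²) = 4·0.0212/(π·0.162²) = 1.029 m/s
Re = VD/ν = 1.029·0.162/1.50×10^-6 = 1.11×10^5 → turbulent
ε/D = 0.12/162 = 7.41×10^-4
Swamee-Jain: f = 0.02116
h_f = f(L/D)V²/(2g) = 0.02116·(1620/0.162)·1.029²/(2·9.81) = 11.41 m

h_f ≈ 11.4 m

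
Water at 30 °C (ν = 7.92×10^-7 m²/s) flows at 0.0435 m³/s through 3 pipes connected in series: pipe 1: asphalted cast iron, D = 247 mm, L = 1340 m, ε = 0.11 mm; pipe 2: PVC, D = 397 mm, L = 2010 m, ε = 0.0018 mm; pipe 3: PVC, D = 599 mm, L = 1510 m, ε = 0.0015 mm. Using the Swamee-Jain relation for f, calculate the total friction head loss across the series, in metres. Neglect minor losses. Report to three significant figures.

H ≈ 4.68 m

Pipe 1: V = 0.9078 m/s, Re = 2.83×10^5, ε/D = 4.45×10^-4, f = 0.01809, h_1 = f(L/D)V²/2g = 4.122 m
Pipe 2: V = 0.3514 m/s, Re = 1.76×10^5, ε/D = 4.53×10^-6, f = 0.01596, h_2 = f(L/D)V²/2g = 0.5087 m
Pipe 3: V = 0.1544 m/s, Re = 1.17×10^5, ε/D = 2.50×10^-6, f = 0.01732, h_3 = f(L/D)V²/2g = 0.05301 m
Series → Q common, losses add: H = Σh = 4.683 m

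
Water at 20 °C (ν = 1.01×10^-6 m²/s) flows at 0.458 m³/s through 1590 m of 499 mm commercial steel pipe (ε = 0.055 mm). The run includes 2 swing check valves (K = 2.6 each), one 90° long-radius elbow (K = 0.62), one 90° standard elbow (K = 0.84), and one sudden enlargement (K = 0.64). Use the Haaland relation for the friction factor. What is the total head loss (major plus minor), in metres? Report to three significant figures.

V = 4Q/(πD²) = 2.342 m/s; V²/2g = 0.2795 m
Re = 1.16×10^6, ε/D = 1.10×10^-4 → f = 0.01333 (Haaland)
Major: h_f = f(L/D)·V²/2g = 0.01333·3186·0.2795 = 11.87 m
Minor: ΣK = 7.30; h_m = ΣK·V²/2g = 2.041 m
Total H_L = 11.87 + 2.041 = 13.92 m

H_L ≈ 13.9 m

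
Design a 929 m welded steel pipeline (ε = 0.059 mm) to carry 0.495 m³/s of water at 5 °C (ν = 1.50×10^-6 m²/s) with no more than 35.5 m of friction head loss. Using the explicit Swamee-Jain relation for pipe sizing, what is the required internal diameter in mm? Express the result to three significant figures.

Swamee-Jain (Type III): D = 0.66·[ε^1.25·(LQ²/(gh_f))^4.75 + ν·Q^9.4·(L/(gh_f))^5.2]^0.04
LQ²/(gh_f) = 0.6536; L/(gh_f) = 2.668
Term 1 = ε^1.25·(…)^4.75 = 6.86×10^-7; Term 2 = ν·Q^9.4·(…)^5.2 = 3.32×10^-7
D = 0.66·(6.86×10^-7 + 3.32×10^-7)^0.04 = 0.3801 m = 380 mm
Check: V = 4.36 m/s, Re = 1.11×10^6, f = 0.01416, h_f = 33.6 m ≈ 35.5 m ✓

D ≈ 380 mm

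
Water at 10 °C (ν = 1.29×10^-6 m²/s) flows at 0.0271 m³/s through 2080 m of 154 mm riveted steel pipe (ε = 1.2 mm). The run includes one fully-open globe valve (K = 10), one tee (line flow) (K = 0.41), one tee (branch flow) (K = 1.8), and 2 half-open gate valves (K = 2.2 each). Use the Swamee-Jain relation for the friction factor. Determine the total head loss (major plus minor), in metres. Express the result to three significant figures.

H_L ≈ 53.5 m

V = 4Q/(πD²) = 1.455 m/s; V²/2g = 0.1079 m
Re = 1.74×10^5, ε/D = 0.00779 → f = 0.03548 (Swamee-Jain)
Major: h_f = f(L/D)·V²/2g = 0.03548·13506·0.1079 = 51.71 m
Minor: ΣK = 16.6; h_m = ΣK·V²/2g = 1.792 m
Total H_L = 51.71 + 1.792 = 53.50 m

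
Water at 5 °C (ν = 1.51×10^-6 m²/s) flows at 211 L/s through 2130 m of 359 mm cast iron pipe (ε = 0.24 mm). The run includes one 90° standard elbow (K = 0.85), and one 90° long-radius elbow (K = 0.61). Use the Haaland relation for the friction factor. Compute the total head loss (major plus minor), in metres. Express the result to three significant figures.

V = 4Q/(πD²) = 2.085 m/s; V²/2g = 0.2215 m
Re = 4.96×10^5, ε/D = 6.69×10^-4 → f = 0.01858 (Haaland)
Major: h_f = f(L/D)·V²/2g = 0.01858·5933·0.2215 = 24.41 m
Minor: ΣK = 1.46; h_m = ΣK·V²/2g = 0.3233 m
Total H_L = 24.41 + 0.3233 = 24.73 m

H_L ≈ 24.7 m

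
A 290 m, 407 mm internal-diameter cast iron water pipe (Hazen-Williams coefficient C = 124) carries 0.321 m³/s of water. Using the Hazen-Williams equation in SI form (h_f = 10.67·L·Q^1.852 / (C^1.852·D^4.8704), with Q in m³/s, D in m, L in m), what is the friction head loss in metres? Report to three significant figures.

h_f ≈ 3.99 m

h_f = 10.67·290·0.321^1.852 / (124^1.852·0.407^4.8704) = 3.990 m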